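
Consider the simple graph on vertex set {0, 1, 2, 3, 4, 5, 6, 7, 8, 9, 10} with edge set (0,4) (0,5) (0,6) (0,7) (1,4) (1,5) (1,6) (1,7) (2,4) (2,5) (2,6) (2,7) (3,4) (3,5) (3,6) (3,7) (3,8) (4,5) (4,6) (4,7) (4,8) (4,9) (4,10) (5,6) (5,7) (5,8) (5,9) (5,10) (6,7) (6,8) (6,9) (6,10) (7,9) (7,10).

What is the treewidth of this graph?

A width-4 tree decomposition is:
Bags: B1 = {1, 4, 5, 6, 7}  B2 = {4, 5, 6, 7, 9}  B3 = {0, 4, 5, 6, 7}  B4 = {3, 4, 5, 6, 7}  B5 = {4, 5, 6, 7, 10}  B6 = {3, 4, 5, 6, 8}  B7 = {2, 4, 5, 6, 7}
Tree: B1–B2, B2–B3, B1–B4, B1–B5, B4–B6, B5–B7
Every bag has size at most 5, so the width is 5 − 1 = 4 and tw(G) ≤ 4. Conversely, {3, 4, 5, 6, 8} is a clique of size 5, and the vertices of any clique must share a bag in every tree decomposition; so some bag has ≥ 5 vertices and tw(G) ≥ 4. The upper and lower bounds meet at 4, so that is the treewidth.

4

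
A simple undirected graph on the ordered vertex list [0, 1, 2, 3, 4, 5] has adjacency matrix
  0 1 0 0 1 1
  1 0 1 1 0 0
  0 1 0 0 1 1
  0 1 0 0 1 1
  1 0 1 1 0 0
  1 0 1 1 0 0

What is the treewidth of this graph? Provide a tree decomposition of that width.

Treewidth 3.
Bags: B1 = {0, 1, 4, 5}  B2 = {1, 3, 4, 5}  B3 = {1, 2, 4, 5}
Tree: B1–B2, B2–B3

Every bag has size at most 4, so the width is 4 − 1 = 3 and tw(G) ≤ 3. For the lower bound: the 4 vertex sets {0,4}, {1,3}, {5}, {2} are disjoint, each induces a connected subgraph, and every pair is joined by at least one edge of G. Contracting each set to a single vertex therefore yields K_{4} as a minor, and since treewidth is minor-monotone, tw(G) ≥ tw(K_{4}) = 3. Hence tw(G) = 3 exactly.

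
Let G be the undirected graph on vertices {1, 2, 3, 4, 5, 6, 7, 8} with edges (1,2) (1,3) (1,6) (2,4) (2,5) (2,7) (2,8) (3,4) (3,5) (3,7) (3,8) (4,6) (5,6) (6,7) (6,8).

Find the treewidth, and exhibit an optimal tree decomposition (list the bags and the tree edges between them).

Every bag has size at most 4, so the width is 4 − 1 = 3 and tw(G) ≤ 3. For the lower bound: the 4 vertex sets {5,6}, {3,7}, {2}, {1} are disjoint, each induces a connected subgraph, and every pair is joined by at least one edge of G. Contracting each set to a single vertex therefore yields K_{4} as a minor, and since treewidth is minor-monotone, tw(G) ≥ tw(K_{4}) = 3. Combining the bounds, tw(G) = 3.

Treewidth 3.
One such decomposition:
Bags: B1 = {2, 3, 5, 6}  B2 = {2, 3, 6, 7}  B3 = {1, 2, 3, 6}  B4 = {2, 3, 4, 6}  B5 = {2, 3, 6, 8}
Tree: B1–B2, B2–B3, B3–B4, B4–B5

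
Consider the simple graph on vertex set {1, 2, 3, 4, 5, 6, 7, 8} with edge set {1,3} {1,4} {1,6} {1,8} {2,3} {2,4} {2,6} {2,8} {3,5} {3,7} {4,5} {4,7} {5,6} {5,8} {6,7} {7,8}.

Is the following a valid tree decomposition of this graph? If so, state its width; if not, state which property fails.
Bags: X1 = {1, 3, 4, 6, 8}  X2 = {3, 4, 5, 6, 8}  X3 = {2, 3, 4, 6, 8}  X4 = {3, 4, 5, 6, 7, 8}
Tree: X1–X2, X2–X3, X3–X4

A tree decomposition must satisfy three properties: every vertex lies in some bag; for every edge, both endpoints lie together in some bag; and for every vertex, the bags containing it form a connected subtree. Here bags containing vertex 5 are not connected in the tree, so the decomposition is invalid.

No — bags containing vertex 5 are not connected in the tree.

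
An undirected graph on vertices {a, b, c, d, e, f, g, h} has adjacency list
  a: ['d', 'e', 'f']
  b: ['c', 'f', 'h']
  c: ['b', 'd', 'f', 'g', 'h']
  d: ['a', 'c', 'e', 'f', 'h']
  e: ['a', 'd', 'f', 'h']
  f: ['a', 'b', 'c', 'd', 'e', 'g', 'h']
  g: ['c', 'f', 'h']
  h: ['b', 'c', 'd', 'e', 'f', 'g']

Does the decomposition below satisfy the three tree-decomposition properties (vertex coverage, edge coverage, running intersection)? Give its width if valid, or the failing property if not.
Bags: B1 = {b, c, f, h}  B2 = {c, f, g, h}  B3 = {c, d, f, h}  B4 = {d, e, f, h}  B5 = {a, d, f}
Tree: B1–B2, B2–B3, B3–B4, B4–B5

A tree decomposition must satisfy three properties: every vertex lies in some bag; for every edge, both endpoints lie together in some bag; and for every vertex, the bags containing it form a connected subtree. Here edge (e,a) lies in no bag, so the decomposition is invalid.

No — edge (e,a) lies in no bag.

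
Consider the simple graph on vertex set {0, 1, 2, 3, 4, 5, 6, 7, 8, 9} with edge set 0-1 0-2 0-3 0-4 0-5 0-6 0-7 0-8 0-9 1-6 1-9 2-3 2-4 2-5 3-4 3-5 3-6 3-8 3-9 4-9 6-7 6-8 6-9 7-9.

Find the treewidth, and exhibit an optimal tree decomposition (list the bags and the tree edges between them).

Each bag holds 4 vertices, so the decomposition has width 3, which upper-bounds the treewidth. Conversely, {0, 1, 6, 9} is a clique of size 4, and the vertices of any clique must share a bag in every tree decomposition; so some bag has ≥ 4 vertices and tw(G) ≥ 3. Therefore the treewidth is 3.

Treewidth 3.
One optimal decomposition is:
Bags: B1 = {0, 6, 7, 9}  B2 = {0, 3, 6, 9}  B3 = {0, 3, 4, 9}  B4 = {0, 2, 3, 4}  B5 = {0, 3, 6, 8}  B6 = {0, 2, 3, 5}  B7 = {0, 1, 6, 9}
Tree: B1–B2, B2–B3, B3–B4, B2–B5, B4–B6, B1–B7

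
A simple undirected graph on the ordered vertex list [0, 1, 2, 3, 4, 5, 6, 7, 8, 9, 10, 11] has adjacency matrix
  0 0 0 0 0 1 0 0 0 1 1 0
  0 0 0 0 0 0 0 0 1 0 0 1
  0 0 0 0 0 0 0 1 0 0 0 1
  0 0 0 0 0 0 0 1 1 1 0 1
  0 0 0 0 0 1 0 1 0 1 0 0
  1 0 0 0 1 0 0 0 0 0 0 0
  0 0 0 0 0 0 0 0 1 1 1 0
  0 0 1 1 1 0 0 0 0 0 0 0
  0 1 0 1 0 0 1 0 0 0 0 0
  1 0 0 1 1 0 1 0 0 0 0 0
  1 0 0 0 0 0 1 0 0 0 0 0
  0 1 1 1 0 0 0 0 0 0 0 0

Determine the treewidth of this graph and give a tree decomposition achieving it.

The largest bag has 4 vertices, giving width 3; this decomposition certifies tw(G) ≤ 3. For the lower bound: the 4 vertex sets {0,5,10}, {6}, {9}, {3,4,7,8} are disjoint, each induces a connected subgraph, and every pair is joined by at least one edge of G. Contracting each set to a single vertex therefore yields K_{4} as a minor, and since treewidth is minor-monotone, tw(G) ≥ tw(K_{4}) = 3. Combining the bounds, tw(G) = 3.

Treewidth 3.
One optimal decomposition is:
Bags: B1 = {0, 5, 6, 10}  B2 = {0, 5, 6, 9}  B3 = {4, 5, 6, 9}  B4 = {4, 6, 8, 9}  B5 = {3, 4, 8, 9}  B6 = {3, 4, 7, 8}  B7 = {1, 3, 7, 8}  B8 = {1, 3, 7, 11}  B9 = {1, 2, 7, 11}
Tree: B1–B2, B2–B3, B3–B4, B4–B5, B5–B6, B6–B7, B7–B8, B8–B9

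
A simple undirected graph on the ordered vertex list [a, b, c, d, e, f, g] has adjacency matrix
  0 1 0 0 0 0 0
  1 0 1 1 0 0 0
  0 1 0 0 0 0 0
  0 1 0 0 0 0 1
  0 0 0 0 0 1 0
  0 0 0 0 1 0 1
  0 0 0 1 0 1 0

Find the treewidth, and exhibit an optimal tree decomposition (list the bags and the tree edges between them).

The largest bag has 2 vertices, giving width 1; this decomposition certifies tw(G) ≤ 1. G has an edge, so its treewidth is at least 1. Hence tw(G) = 1 exactly.

Treewidth 1.
One optimal decomposition is:
Bags: B1 = {d, g}  B2 = {b, d}  B3 = {f, g}  B4 = {e, f}  B5 = {b, c}  B6 = {a, b}
Tree: B1–B2, B1–B3, B3–B4, B2–B5, B2–B6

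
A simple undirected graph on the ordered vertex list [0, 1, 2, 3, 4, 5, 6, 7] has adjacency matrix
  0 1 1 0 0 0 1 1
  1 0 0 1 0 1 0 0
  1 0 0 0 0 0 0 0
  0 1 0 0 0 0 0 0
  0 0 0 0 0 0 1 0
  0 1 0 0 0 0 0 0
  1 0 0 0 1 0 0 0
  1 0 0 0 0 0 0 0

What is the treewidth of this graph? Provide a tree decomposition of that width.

Treewidth 1.
One such decomposition:
Bags: B1 = {1, 3}  B2 = {0, 1}  B3 = {1, 5}  B4 = {0, 6}  B5 = {0, 2}  B6 = {0, 7}  B7 = {4, 6}
Tree: B1–B2, B1–B3, B2–B4, B2–B5, B4–B6, B4–B7

The largest bag has 2 vertices, giving width 1; this decomposition certifies tw(G) ≤ 1. G has an edge, so its treewidth is at least 1. Combining the bounds, tw(G) = 1.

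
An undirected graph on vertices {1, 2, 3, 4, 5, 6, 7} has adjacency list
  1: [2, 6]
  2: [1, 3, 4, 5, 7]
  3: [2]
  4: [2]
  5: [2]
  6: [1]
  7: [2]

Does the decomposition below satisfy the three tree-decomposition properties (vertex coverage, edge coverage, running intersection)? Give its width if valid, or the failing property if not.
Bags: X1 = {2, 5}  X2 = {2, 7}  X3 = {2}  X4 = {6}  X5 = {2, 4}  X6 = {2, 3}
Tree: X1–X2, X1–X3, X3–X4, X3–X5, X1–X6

A tree decomposition must satisfy three properties: every vertex lies in some bag; for every edge, both endpoints lie together in some bag; and for every vertex, the bags containing it form a connected subtree. Here vertex 1 appears in no bag, so the decomposition is invalid.

No — vertex 1 appears in no bag.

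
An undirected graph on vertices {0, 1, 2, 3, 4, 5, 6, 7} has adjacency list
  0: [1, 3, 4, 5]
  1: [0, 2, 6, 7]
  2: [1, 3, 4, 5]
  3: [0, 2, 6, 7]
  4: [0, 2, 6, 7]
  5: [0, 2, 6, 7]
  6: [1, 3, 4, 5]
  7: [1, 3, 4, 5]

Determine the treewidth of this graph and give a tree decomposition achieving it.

Treewidth 4.
One optimal decomposition is:
Bags: B1 = {1, 2, 3, 4, 5}  B2 = {1, 3, 4, 5, 6}  B3 = {0, 1, 3, 4, 5}  B4 = {1, 3, 4, 5, 7}
Tree: B1–B2, B2–B3, B3–B4

Every bag has size at most 5, so the width is 5 − 1 = 4 and tw(G) ≤ 4. For the lower bound: the 5 vertex sets {2,3}, {5,6}, {0,1}, {4}, {7} are disjoint, each induces a connected subgraph, and every pair is joined by at least one edge of G. Contracting each set to a single vertex therefore yields K_{5} as a minor, and since treewidth is minor-monotone, tw(G) ≥ tw(K_{5}) = 4. Combining the bounds, tw(G) = 4.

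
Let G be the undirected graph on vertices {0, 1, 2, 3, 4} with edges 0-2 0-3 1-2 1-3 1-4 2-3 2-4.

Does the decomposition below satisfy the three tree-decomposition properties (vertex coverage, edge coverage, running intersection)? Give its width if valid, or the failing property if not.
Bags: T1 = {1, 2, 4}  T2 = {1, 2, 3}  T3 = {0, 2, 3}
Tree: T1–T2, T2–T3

Vertex coverage: the bags together contain {0, 1, 2, 3, 4}, the full vertex set. Edge coverage: each edge of G has both endpoints in at least one bag. Running intersection: for every vertex, the bags containing it form a connected subtree. All three properties hold, so this is a valid tree decomposition of width max|bag| − 1 = 2, and hence tw(G) ≤ 2.

Yes; width 2.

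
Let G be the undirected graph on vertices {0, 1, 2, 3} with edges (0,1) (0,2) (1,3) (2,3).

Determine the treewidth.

A width-2 tree decomposition is:
Bags: B1 = {1, 2, 3}  B2 = {0, 1, 2}
Tree: B1–B2
Every bag has size at most 3, so the width is 3 − 1 = 2 and tw(G) ≤ 2. Since 1–3–2–0–1 is a cycle in G, G is not acyclic. Forests are exactly the graphs of treewidth ≤ 1, so tw(G) ≥ 2. Hence tw(G) = 2 exactly.

2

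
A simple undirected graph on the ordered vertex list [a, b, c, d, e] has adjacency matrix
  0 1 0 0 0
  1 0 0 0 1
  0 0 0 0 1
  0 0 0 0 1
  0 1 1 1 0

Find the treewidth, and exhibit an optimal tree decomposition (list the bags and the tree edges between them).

Treewidth 1.
Bags: B1 = {b, e}  B2 = {d, e}  B3 = {c, e}  B4 = {a, b}
Tree: B1–B2, B1–B3, B1–B4

The largest bag has 2 vertices, giving width 1; this decomposition certifies tw(G) ≤ 1. G has an edge, so its treewidth is at least 1. Combining the bounds, tw(G) = 1.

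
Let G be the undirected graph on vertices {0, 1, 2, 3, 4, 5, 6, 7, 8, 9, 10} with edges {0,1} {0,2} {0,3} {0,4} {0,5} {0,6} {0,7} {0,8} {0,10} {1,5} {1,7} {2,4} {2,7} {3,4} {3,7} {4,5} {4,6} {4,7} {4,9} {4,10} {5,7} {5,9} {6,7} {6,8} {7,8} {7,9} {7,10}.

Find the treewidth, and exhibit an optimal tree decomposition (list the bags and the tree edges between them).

Each bag holds 4 vertices, so the decomposition has width 3, which upper-bounds the treewidth. For the lower bound, the 4 vertices {0, 6, 7, 8} are pairwise adjacent, and any tree decomposition puts a clique entirely inside one bag — forcing width ≥ 3. Therefore the treewidth is 3.

Treewidth 3.
One optimal decomposition is:
Bags: B1 = {0, 6, 7, 8}  B2 = {0, 4, 6, 7}  B3 = {0, 4, 5, 7}  B4 = {0, 4, 7, 10}  B5 = {0, 2, 4, 7}  B6 = {0, 1, 5, 7}  B7 = {0, 3, 4, 7}  B8 = {4, 5, 7, 9}
Tree: B1–B2, B2–B3, B2–B4, B4–B5, B3–B6, B2–B7, B3–B8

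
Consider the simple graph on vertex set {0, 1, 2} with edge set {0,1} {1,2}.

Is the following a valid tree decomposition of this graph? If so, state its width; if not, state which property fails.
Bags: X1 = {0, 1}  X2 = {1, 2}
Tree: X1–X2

Yes; width 1.

Checking the three conditions: (i) the bags cover all of {0, 1, 2}; (ii) for each edge, some bag contains both endpoints; (iii) the bags containing any fixed vertex form a subtree. All hold, so the decomposition is valid with width 2 − 1 = 1.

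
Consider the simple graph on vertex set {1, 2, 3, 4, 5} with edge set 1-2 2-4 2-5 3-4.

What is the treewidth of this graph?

1

A width-1 tree decomposition is:
Bags: B1 = {2, 4}  B2 = {3, 4}  B3 = {2, 5}  B4 = {1, 2}
Tree: B1–B2, B1–B3, B3–B4
Each bag holds 2 vertices, so the decomposition has width 1, which upper-bounds the treewidth. Any graph with an edge has treewidth ≥ 1, and G has the edge 2–4. The upper and lower bounds meet at 1, so that is the treewidth.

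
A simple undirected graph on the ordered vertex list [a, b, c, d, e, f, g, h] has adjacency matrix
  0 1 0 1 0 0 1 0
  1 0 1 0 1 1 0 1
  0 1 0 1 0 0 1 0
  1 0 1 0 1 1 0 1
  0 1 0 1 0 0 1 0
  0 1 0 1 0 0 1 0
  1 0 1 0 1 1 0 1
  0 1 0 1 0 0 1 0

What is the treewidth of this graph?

3

A width-3 tree decomposition is:
Bags: B1 = {b, c, d, g}  B2 = {b, d, g, h}  B3 = {b, d, f, g}  B4 = {a, b, d, g}  B5 = {b, d, e, g}
Tree: B1–B2, B2–B3, B3–B4, B4–B5
Each bag holds 4 vertices, so the decomposition has width 3, which upper-bounds the treewidth. For the lower bound: the 4 vertex sets {c,d}, {b,h}, {g}, {f} are disjoint, each induces a connected subgraph, and every pair is joined by at least one edge of G. Contracting each set to a single vertex therefore yields K_{4} as a minor, and since treewidth is minor-monotone, tw(G) ≥ tw(K_{4}) = 3. The upper and lower bounds meet at 3, so that is the treewidth.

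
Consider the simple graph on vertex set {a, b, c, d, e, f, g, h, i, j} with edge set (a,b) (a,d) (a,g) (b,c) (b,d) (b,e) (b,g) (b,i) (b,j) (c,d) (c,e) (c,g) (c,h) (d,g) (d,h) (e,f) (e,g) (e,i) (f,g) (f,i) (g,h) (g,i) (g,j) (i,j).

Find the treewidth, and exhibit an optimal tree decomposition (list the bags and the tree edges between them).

Each bag holds 4 vertices, so the decomposition has width 3, which upper-bounds the treewidth. For the lower bound, the 4 vertices {c, d, g, h} are pairwise adjacent, and any tree decomposition puts a clique entirely inside one bag — forcing width ≥ 3. Combining the bounds, tw(G) = 3.

Treewidth 3.
One such decomposition:
Bags: B1 = {b, c, d, g}  B2 = {b, c, e, g}  B3 = {b, e, g, i}  B4 = {e, f, g, i}  B5 = {c, d, g, h}  B6 = {a, b, d, g}  B7 = {b, g, i, j}
Tree: B1–B2, B2–B3, B3–B4, B1–B5, B1–B6, B3–B7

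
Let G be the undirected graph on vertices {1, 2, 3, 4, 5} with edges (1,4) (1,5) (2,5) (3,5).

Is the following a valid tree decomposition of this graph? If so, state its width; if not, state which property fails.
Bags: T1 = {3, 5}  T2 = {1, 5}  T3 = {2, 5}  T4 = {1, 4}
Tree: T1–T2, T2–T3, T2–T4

Checking the three conditions: (i) the bags cover all of {1, 2, 3, 4, 5}; (ii) for each edge, some bag contains both endpoints; (iii) the bags containing any fixed vertex form a subtree. All hold, so the decomposition is valid with width 2 − 1 = 1.

Yes; width 1.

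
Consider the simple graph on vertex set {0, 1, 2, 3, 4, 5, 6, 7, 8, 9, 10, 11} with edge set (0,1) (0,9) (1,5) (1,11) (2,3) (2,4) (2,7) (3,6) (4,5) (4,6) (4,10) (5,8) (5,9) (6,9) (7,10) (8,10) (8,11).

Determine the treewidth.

A width-3 tree decomposition is:
Bags: B1 = {0, 1, 8, 11}  B2 = {0, 1, 5, 8}  B3 = {0, 5, 8, 9}  B4 = {5, 8, 9, 10}  B5 = {4, 5, 9, 10}  B6 = {4, 6, 9, 10}  B7 = {4, 6, 7, 10}  B8 = {2, 4, 6, 7}  B9 = {2, 3, 6, 7}
Tree: B1–B2, B2–B3, B3–B4, B4–B5, B5–B6, B6–B7, B7–B8, B8–B9
Each bag holds 4 vertices, so the decomposition has width 3, which upper-bounds the treewidth. For the lower bound: the 4 vertex sets {0,1,11}, {8}, {5}, {4,6,9,10} are disjoint, each induces a connected subgraph, and every pair is joined by at least one edge of G. Contracting each set to a single vertex therefore yields K_{4} as a minor, and since treewidth is minor-monotone, tw(G) ≥ tw(K_{4}) = 3. The upper and lower bounds meet at 3, so that is the treewidth.

3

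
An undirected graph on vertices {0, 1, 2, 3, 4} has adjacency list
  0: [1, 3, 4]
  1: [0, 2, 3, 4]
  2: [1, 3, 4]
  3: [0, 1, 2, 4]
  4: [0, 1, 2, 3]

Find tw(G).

A width-3 tree decomposition is:
Bags: B1 = {0, 1, 3, 4}  B2 = {1, 2, 3, 4}
Tree: B1–B2
Every bag has size at most 4, so the width is 4 − 1 = 3 and tw(G) ≤ 3. On the other hand G contains the 4-clique {0, 1, 3, 4}. A clique must lie in a single bag of any decomposition, so no decomposition can have width below 3. The upper and lower bounds meet at 3, so that is the treewidth.

3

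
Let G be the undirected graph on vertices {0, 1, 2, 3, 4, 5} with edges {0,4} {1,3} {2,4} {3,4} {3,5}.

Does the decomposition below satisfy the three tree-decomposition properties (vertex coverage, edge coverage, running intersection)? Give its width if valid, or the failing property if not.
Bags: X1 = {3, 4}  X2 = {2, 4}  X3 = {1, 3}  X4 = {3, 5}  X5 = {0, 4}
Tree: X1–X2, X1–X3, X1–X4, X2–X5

Every vertex of G appears in some bag (union = {0, 1, 2, 3, 4, 5}); every edge is covered by a bag; and for each vertex v the set of bags containing v is connected in the bag tree. The decomposition is therefore valid. The largest bag has 2 vertices, so the width is 1.

Yes; width 1.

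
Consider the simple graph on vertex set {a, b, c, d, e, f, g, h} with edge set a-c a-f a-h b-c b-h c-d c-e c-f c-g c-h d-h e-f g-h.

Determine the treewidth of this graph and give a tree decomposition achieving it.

Each bag holds 3 vertices, so the decomposition has width 2, which upper-bounds the treewidth. For the lower bound, the 3 vertices {c, e, f} are pairwise adjacent, and any tree decomposition puts a clique entirely inside one bag — forcing width ≥ 2. Therefore the treewidth is 2.

Treewidth 2.
One optimal decomposition is:
Bags: B1 = {a, c, f}  B2 = {a, c, h}  B3 = {c, d, h}  B4 = {b, c, h}  B5 = {c, e, f}  B6 = {c, g, h}
Tree: B1–B2, B2–B3, B2–B4, B1–B5, B3–B6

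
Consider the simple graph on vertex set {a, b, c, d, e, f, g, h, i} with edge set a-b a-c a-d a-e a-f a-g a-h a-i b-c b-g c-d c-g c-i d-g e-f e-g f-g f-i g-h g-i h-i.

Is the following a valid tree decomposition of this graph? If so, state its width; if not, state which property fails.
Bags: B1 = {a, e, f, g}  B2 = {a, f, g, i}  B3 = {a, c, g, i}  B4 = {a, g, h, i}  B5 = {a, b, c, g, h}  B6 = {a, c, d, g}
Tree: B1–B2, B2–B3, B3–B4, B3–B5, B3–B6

No — bags containing vertex h are not connected in the tree.

A tree decomposition must satisfy three properties: every vertex lies in some bag; for every edge, both endpoints lie together in some bag; and for every vertex, the bags containing it form a connected subtree. Here bags containing vertex h are not connected in the tree, so the decomposition is invalid.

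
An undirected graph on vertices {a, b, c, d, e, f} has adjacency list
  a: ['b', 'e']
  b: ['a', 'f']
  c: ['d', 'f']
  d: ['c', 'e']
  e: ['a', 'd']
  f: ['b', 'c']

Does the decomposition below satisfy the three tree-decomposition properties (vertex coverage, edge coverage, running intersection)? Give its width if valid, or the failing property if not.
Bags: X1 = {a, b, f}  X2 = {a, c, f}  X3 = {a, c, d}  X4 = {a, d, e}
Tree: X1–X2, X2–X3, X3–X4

Yes; width 2.

Every vertex of G appears in some bag (union = {a, b, c, d, e, f}); every edge is covered by a bag; and for each vertex v the set of bags containing v is connected in the bag tree. The decomposition is therefore valid. The largest bag has 3 vertices, so the width is 2.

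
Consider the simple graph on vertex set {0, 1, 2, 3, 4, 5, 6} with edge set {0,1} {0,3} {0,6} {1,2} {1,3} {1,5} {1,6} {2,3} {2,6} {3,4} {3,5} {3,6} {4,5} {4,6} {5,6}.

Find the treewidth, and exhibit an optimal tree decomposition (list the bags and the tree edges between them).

The largest bag has 4 vertices, giving width 3; this decomposition certifies tw(G) ≤ 3. For the lower bound, the 4 vertices {0, 1, 3, 6} are pairwise adjacent, and any tree decomposition puts a clique entirely inside one bag — forcing width ≥ 3. Therefore the treewidth is 3.

Treewidth 3.
Bags: B1 = {0, 1, 3, 6}  B2 = {1, 3, 5, 6}  B3 = {1, 2, 3, 6}  B4 = {3, 4, 5, 6}
Tree: B1–B2, B2–B3, B2–B4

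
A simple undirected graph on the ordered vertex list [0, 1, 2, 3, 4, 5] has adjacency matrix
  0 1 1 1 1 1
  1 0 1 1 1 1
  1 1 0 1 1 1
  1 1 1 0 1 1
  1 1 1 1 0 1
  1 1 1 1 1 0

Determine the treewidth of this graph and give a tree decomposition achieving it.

With just one bag of size 6, the width is 6 − 1 = 5, so tw(G) ≤ 5. On the other hand G contains the 6-clique {0, 1, 2, 3, 4, 5}. A clique must lie in a single bag of any decomposition, so no decomposition can have width below 5. The upper and lower bounds meet at 5, so that is the treewidth.

Treewidth 5.
One such decomposition:
Bags: B1 = {0, 1, 2, 3, 4, 5}
Tree: (single bag)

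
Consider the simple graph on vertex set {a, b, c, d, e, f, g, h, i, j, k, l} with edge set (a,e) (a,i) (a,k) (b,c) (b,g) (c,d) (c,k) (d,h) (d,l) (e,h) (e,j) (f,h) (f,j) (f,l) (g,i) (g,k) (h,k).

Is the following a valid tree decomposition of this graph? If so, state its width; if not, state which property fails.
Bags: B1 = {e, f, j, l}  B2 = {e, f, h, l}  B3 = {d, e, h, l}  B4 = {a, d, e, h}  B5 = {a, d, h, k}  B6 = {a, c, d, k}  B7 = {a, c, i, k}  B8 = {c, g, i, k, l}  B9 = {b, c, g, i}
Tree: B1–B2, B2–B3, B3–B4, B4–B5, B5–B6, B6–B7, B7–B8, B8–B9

A tree decomposition must satisfy three properties: every vertex lies in some bag; for every edge, both endpoints lie together in some bag; and for every vertex, the bags containing it form a connected subtree. Here bags containing vertex l are not connected in the tree, so the decomposition is invalid.

No — bags containing vertex l are not connected in the tree.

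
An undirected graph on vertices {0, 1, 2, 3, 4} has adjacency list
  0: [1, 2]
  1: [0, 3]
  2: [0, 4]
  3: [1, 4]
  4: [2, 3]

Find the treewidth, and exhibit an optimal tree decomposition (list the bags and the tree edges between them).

Treewidth 2.
One optimal decomposition is:
Bags: B1 = {0, 2, 4}  B2 = {0, 1, 4}  B3 = {1, 3, 4}
Tree: B1–B2, B2–B3

Every bag has size at most 3, so the width is 3 − 1 = 2 and tw(G) ≤ 2. For the lower bound, G contains the cycle 4–2–0–1–3–4, so G is not a forest; only forests have treewidth ≤ 1, hence tw(G) ≥ 2. Combining the bounds, tw(G) = 2.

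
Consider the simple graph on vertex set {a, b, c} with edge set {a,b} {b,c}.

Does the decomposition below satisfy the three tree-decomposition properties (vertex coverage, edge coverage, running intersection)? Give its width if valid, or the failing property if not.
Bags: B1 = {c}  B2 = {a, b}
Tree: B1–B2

No — edge (b,c) lies in no bag.

A tree decomposition must satisfy three properties: every vertex lies in some bag; for every edge, both endpoints lie together in some bag; and for every vertex, the bags containing it form a connected subtree. Here edge (b,c) lies in no bag, so the decomposition is invalid.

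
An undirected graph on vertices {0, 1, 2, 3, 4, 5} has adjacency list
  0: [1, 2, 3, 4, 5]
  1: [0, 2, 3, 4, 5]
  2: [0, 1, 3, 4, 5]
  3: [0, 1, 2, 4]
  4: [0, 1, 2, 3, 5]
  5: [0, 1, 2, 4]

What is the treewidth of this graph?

4

A width-4 tree decomposition is:
Bags: B1 = {0, 1, 2, 4, 5}  B2 = {0, 1, 2, 3, 4}
Tree: B1–B2
Every bag has size at most 5, so the width is 5 − 1 = 4 and tw(G) ≤ 4. On the other hand G contains the 5-clique {0, 1, 2, 3, 4}. A clique must lie in a single bag of any decomposition, so no decomposition can have width below 4. Hence tw(G) = 4 exactly.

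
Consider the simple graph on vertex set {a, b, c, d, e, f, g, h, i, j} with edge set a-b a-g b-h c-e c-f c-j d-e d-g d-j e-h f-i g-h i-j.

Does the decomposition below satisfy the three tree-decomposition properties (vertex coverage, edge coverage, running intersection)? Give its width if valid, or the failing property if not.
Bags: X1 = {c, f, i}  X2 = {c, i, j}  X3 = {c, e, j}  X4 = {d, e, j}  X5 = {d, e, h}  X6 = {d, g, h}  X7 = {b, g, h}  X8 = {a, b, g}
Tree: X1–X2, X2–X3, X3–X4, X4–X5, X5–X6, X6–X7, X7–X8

Yes; width 2.

Checking the three conditions: (i) the bags cover all of {a, b, c, d, e, f, g, h, i, j}; (ii) for each edge, some bag contains both endpoints; (iii) the bags containing any fixed vertex form a subtree. All hold, so the decomposition is valid with width 3 − 1 = 2.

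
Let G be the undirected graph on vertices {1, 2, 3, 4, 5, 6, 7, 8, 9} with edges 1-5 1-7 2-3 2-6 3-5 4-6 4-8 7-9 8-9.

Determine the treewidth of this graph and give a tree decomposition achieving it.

Treewidth 2.
Bags: B1 = {4, 8, 9}  B2 = {4, 7, 9}  B3 = {1, 4, 7}  B4 = {1, 4, 5}  B5 = {3, 4, 5}  B6 = {2, 3, 4}  B7 = {2, 4, 6}
Tree: B1–B2, B2–B3, B3–B4, B4–B5, B5–B6, B6–B7

Each bag holds 3 vertices, so the decomposition has width 2, which upper-bounds the treewidth. The edges 4–8–9–7–1–5–3–2–6–4 form a cycle, so G is not a tree and its treewidth is at least 2. Hence tw(G) = 2 exactly.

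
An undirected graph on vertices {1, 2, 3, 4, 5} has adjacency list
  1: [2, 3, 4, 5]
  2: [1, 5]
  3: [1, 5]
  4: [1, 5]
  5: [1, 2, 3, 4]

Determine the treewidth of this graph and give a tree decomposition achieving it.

Each bag holds 3 vertices, so the decomposition has width 2, which upper-bounds the treewidth. Conversely, {1, 2, 5} is a clique of size 3, and the vertices of any clique must share a bag in every tree decomposition; so some bag has ≥ 3 vertices and tw(G) ≥ 2. Therefore the treewidth is 2.

Treewidth 2.
One optimal decomposition is:
Bags: B1 = {1, 3, 5}  B2 = {1, 2, 5}  B3 = {1, 4, 5}
Tree: B1–B2, B2–B3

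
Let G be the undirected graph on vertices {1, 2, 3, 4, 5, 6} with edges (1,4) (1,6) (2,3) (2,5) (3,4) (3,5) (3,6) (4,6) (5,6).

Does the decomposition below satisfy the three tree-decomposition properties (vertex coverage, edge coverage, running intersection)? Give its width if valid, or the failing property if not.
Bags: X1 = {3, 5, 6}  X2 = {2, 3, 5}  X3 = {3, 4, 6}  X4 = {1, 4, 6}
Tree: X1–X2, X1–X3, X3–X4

Yes; width 2.

Every vertex of G appears in some bag (union = {1, 2, 3, 4, 5, 6}); every edge is covered by a bag; and for each vertex v the set of bags containing v is connected in the bag tree. The decomposition is therefore valid. The largest bag has 3 vertices, so the width is 2.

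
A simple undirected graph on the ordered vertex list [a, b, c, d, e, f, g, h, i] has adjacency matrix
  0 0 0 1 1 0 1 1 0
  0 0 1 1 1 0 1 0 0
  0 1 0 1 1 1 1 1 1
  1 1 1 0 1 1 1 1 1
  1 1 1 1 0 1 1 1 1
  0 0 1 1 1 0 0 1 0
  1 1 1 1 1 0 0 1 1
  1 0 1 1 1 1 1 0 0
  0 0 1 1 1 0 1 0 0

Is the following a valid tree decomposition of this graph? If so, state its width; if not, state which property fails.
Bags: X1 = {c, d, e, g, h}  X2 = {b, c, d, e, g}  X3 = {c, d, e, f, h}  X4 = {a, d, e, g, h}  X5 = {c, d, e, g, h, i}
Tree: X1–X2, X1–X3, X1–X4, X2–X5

A tree decomposition must satisfy three properties: every vertex lies in some bag; for every edge, both endpoints lie together in some bag; and for every vertex, the bags containing it form a connected subtree. Here bags containing vertex h are not connected in the tree, so the decomposition is invalid.

No — bags containing vertex h are not connected in the tree.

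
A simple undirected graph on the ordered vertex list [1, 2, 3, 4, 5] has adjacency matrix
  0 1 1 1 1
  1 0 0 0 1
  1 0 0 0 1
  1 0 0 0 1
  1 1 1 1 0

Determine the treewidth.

A width-2 tree decomposition is:
Bags: B1 = {1, 2, 5}  B2 = {1, 3, 5}  B3 = {1, 4, 5}
Tree: B1–B2, B1–B3
Each bag holds 3 vertices, so the decomposition has width 2, which upper-bounds the treewidth. Conversely, {1, 2, 5} is a clique of size 3, and the vertices of any clique must share a bag in every tree decomposition; so some bag has ≥ 3 vertices and tw(G) ≥ 2. Hence tw(G) = 2 exactly.

2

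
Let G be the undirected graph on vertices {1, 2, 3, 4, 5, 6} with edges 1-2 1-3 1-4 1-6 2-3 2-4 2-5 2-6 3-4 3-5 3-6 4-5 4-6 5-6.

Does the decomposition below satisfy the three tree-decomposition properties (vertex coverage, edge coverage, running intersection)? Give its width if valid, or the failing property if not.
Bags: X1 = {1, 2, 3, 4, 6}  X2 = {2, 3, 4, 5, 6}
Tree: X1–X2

Every vertex of G appears in some bag (union = {1, 2, 3, 4, 5, 6}); every edge is covered by a bag; and for each vertex v the set of bags containing v is connected in the bag tree. The decomposition is therefore valid. The largest bag has 5 vertices, so the width is 4.

Yes; width 4.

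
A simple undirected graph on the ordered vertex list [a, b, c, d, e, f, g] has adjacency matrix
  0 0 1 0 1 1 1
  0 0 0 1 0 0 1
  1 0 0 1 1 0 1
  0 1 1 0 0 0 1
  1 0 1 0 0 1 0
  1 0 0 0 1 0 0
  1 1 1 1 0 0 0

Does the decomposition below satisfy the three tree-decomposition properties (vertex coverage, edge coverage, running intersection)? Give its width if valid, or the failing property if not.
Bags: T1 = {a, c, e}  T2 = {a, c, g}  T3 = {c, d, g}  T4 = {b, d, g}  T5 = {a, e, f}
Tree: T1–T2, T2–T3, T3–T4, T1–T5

Every vertex of G appears in some bag (union = {a, b, c, d, e, f, g}); every edge is covered by a bag; and for each vertex v the set of bags containing v is connected in the bag tree. The decomposition is therefore valid. The largest bag has 3 vertices, so the width is 2.

Yes; width 2.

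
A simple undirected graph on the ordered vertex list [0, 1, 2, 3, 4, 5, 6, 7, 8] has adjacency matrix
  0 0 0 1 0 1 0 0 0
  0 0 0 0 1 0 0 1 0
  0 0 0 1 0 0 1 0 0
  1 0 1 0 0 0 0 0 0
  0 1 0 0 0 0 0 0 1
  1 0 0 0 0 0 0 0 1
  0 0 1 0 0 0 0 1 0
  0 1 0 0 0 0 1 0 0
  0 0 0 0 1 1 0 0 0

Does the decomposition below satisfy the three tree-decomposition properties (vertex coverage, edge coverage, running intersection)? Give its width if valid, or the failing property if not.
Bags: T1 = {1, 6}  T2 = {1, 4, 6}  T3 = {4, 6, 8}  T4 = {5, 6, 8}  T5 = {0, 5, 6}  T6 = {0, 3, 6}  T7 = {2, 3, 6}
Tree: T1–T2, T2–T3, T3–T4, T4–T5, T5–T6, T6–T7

No — vertex 7 appears in no bag.

A tree decomposition must satisfy three properties: every vertex lies in some bag; for every edge, both endpoints lie together in some bag; and for every vertex, the bags containing it form a connected subtree. Here vertex 7 appears in no bag, so the decomposition is invalid.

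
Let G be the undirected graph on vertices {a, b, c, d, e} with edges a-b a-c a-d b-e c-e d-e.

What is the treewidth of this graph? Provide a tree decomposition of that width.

Treewidth 2.
One optimal decomposition is:
Bags: B1 = {a, c, e}  B2 = {a, d, e}  B3 = {a, b, e}
Tree: B1–B2, B2–B3

Every bag has size at most 3, so the width is 3 − 1 = 2 and tw(G) ≤ 2. Since a–c–e–d–a is a cycle in G, G is not acyclic. Forests are exactly the graphs of treewidth ≤ 1, so tw(G) ≥ 2. Combining the bounds, tw(G) = 2.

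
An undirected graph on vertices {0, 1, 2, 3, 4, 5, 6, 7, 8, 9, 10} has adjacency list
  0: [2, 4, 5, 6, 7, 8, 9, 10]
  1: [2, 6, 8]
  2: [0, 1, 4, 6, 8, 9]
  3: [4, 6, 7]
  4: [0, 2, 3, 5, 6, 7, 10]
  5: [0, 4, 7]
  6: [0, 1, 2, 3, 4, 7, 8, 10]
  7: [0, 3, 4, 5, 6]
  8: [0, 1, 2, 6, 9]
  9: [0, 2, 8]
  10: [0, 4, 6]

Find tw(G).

A width-3 tree decomposition is:
Bags: B1 = {0, 2, 4, 6}  B2 = {0, 4, 6, 7}  B3 = {0, 2, 6, 8}  B4 = {0, 4, 6, 10}  B5 = {0, 4, 5, 7}  B6 = {3, 4, 6, 7}  B7 = {1, 2, 6, 8}  B8 = {0, 2, 8, 9}
Tree: B1–B2, B1–B3, B2–B4, B2–B5, B2–B6, B3–B7, B3–B8
Every bag has size at most 4, so the width is 4 − 1 = 3 and tw(G) ≤ 3. On the other hand G contains the 4-clique {0, 2, 8, 9}. A clique must lie in a single bag of any decomposition, so no decomposition can have width below 3. Combining the bounds, tw(G) = 3.

3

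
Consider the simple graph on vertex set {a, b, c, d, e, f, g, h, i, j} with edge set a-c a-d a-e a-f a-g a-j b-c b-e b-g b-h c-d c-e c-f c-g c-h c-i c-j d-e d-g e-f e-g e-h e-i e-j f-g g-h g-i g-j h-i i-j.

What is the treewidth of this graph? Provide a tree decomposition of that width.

Every bag has size at most 5, so the width is 5 − 1 = 4 and tw(G) ≤ 4. Conversely, {b, c, e, g, h} is a clique of size 5, and the vertices of any clique must share a bag in every tree decomposition; so some bag has ≥ 5 vertices and tw(G) ≥ 4. The upper and lower bounds meet at 4, so that is the treewidth.

Treewidth 4.
Bags: B1 = {c, e, g, h, i}  B2 = {c, e, g, i, j}  B3 = {a, c, e, g, j}  B4 = {a, c, d, e, g}  B5 = {b, c, e, g, h}  B6 = {a, c, e, f, g}
Tree: B1–B2, B2–B3, B3–B4, B1–B5, B3–B6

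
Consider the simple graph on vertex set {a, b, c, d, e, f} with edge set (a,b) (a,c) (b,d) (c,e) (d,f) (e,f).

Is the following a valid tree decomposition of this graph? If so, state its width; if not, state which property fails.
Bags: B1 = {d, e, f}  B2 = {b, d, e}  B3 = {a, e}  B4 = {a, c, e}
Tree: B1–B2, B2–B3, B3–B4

A tree decomposition must satisfy three properties: every vertex lies in some bag; for every edge, both endpoints lie together in some bag; and for every vertex, the bags containing it form a connected subtree. Here edge (b,a) lies in no bag, so the decomposition is invalid.

No — edge (b,a) lies in no bag.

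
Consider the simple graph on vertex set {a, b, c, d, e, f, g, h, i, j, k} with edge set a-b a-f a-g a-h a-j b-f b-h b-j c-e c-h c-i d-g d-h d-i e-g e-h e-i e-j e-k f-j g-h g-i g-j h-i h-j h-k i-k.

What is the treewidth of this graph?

3

A width-3 tree decomposition is:
Bags: B1 = {e, g, h, i}  B2 = {c, e, h, i}  B3 = {e, g, h, j}  B4 = {a, g, h, j}  B5 = {e, h, i, k}  B6 = {d, g, h, i}  B7 = {a, b, h, j}  B8 = {a, b, f, j}
Tree: B1–B2, B1–B3, B3–B4, B2–B5, B1–B6, B4–B7, B7–B8
Every bag has size at most 4, so the width is 4 − 1 = 3 and tw(G) ≤ 3. Conversely, {e, g, h, j} is a clique of size 4, and the vertices of any clique must share a bag in every tree decomposition; so some bag has ≥ 4 vertices and tw(G) ≥ 3. Combining the bounds, tw(G) = 3.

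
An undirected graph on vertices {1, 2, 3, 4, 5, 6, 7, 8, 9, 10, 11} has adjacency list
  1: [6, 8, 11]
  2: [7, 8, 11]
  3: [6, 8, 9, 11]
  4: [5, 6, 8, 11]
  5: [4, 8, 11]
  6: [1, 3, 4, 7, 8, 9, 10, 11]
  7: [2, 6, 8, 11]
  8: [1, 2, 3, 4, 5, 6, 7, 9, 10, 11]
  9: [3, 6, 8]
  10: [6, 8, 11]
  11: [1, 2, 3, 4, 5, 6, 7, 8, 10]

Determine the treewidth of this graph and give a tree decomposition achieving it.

Treewidth 3.
One such decomposition:
Bags: B1 = {6, 8, 10, 11}  B2 = {6, 7, 8, 11}  B3 = {3, 6, 8, 11}  B4 = {4, 6, 8, 11}  B5 = {3, 6, 8, 9}  B6 = {1, 6, 8, 11}  B7 = {4, 5, 8, 11}  B8 = {2, 7, 8, 11}
Tree: B1–B2, B1–B3, B2–B4, B3–B5, B3–B6, B4–B7, B2–B8

Every bag has size at most 4, so the width is 4 − 1 = 3 and tw(G) ≤ 3. For the lower bound, the 4 vertices {3, 6, 8, 9} are pairwise adjacent, and any tree decomposition puts a clique entirely inside one bag — forcing width ≥ 3. The upper and lower bounds meet at 3, so that is the treewidth.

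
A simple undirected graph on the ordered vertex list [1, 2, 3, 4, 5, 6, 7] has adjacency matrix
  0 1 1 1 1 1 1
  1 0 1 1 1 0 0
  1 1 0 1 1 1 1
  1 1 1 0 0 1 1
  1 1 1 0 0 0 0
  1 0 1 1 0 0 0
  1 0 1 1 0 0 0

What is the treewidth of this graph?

A width-3 tree decomposition is:
Bags: B1 = {1, 3, 4, 6}  B2 = {1, 2, 3, 4}  B3 = {1, 3, 4, 7}  B4 = {1, 2, 3, 5}
Tree: B1–B2, B1–B3, B2–B4
Every bag has size at most 4, so the width is 4 − 1 = 3 and tw(G) ≤ 3. Conversely, {1, 2, 3, 4} is a clique of size 4, and the vertices of any clique must share a bag in every tree decomposition; so some bag has ≥ 4 vertices and tw(G) ≥ 3. Combining the bounds, tw(G) = 3.

3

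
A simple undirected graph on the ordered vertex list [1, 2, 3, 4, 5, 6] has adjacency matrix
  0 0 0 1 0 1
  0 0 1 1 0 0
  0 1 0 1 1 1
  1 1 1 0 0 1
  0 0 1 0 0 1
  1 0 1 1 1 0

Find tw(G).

A width-2 tree decomposition is:
Bags: B1 = {1, 4, 6}  B2 = {3, 4, 6}  B3 = {2, 3, 4}  B4 = {3, 5, 6}
Tree: B1–B2, B2–B3, B2–B4
Each bag holds 3 vertices, so the decomposition has width 2, which upper-bounds the treewidth. Conversely, {1, 4, 6} is a clique of size 3, and the vertices of any clique must share a bag in every tree decomposition; so some bag has ≥ 3 vertices and tw(G) ≥ 2. The upper and lower bounds meet at 2, so that is the treewidth.

2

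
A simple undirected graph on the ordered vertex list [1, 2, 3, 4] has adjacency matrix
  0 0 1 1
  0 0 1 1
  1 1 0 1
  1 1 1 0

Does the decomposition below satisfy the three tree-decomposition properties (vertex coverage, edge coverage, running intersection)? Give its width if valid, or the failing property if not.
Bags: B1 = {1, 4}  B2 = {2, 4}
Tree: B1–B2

No — vertex 3 appears in no bag.

A tree decomposition must satisfy three properties: every vertex lies in some bag; for every edge, both endpoints lie together in some bag; and for every vertex, the bags containing it form a connected subtree. Here vertex 3 appears in no bag, so the decomposition is invalid.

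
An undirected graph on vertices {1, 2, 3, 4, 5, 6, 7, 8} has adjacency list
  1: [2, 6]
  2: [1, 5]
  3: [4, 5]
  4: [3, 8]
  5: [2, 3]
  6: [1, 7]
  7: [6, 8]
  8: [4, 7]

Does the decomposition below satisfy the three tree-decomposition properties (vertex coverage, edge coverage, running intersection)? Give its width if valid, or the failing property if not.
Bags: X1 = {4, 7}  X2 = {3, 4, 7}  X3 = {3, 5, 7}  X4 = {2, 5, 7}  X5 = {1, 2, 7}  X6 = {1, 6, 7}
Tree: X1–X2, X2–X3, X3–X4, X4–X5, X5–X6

A tree decomposition must satisfy three properties: every vertex lies in some bag; for every edge, both endpoints lie together in some bag; and for every vertex, the bags containing it form a connected subtree. Here vertex 8 appears in no bag, so the decomposition is invalid.

No — vertex 8 appears in no bag.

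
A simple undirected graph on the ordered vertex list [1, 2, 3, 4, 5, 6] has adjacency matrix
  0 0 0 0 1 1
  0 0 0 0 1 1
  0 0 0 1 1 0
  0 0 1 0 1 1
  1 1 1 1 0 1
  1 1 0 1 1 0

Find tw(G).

A width-2 tree decomposition is:
Bags: B1 = {3, 4, 5}  B2 = {4, 5, 6}  B3 = {1, 5, 6}  B4 = {2, 5, 6}
Tree: B1–B2, B2–B3, B3–B4
Every bag has size at most 3, so the width is 3 − 1 = 2 and tw(G) ≤ 2. Conversely, {3, 4, 5} is a clique of size 3, and the vertices of any clique must share a bag in every tree decomposition; so some bag has ≥ 3 vertices and tw(G) ≥ 2. The upper and lower bounds meet at 2, so that is the treewidth.

2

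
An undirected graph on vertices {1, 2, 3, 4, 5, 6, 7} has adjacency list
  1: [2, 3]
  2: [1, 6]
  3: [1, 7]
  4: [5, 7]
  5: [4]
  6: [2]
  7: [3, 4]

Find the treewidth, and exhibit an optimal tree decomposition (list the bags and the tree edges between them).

Treewidth 1.
Bags: B1 = {4, 5}  B2 = {4, 7}  B3 = {3, 7}  B4 = {1, 3}  B5 = {1, 2}  B6 = {2, 6}
Tree: B1–B2, B2–B3, B3–B4, B4–B5, B5–B6

The largest bag has 2 vertices, giving width 1; this decomposition certifies tw(G) ≤ 1. Since G has at least one edge (e.g. 5–4), it is not an edgeless graph, so tw(G) ≥ 1. Therefore the treewidth is 1.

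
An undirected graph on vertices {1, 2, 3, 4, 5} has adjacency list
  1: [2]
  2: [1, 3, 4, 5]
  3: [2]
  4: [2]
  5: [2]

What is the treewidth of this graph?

A width-1 tree decomposition is:
Bags: B1 = {2, 4}  B2 = {2, 3}  B3 = {1, 2}  B4 = {2, 5}
Tree: B1–B2, B1–B3, B2–B4
The largest bag has 2 vertices, giving width 1; this decomposition certifies tw(G) ≤ 1. Since G has at least one edge (e.g. 2–4), it is not an edgeless graph, so tw(G) ≥ 1. Hence tw(G) = 1 exactly.

1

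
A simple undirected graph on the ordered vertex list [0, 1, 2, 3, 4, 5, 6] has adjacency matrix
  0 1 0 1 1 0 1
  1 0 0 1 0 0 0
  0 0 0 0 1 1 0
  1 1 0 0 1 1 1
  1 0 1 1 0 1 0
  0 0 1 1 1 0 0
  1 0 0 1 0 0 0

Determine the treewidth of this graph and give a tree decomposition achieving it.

Every bag has size at most 3, so the width is 3 − 1 = 2 and tw(G) ≤ 2. Conversely, {2, 4, 5} is a clique of size 3, and the vertices of any clique must share a bag in every tree decomposition; so some bag has ≥ 3 vertices and tw(G) ≥ 2. Combining the bounds, tw(G) = 2.

Treewidth 2.
Bags: B1 = {0, 1, 3}  B2 = {0, 3, 6}  B3 = {0, 3, 4}  B4 = {3, 4, 5}  B5 = {2, 4, 5}
Tree: B1–B2, B1–B3, B3–B4, B4–B5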